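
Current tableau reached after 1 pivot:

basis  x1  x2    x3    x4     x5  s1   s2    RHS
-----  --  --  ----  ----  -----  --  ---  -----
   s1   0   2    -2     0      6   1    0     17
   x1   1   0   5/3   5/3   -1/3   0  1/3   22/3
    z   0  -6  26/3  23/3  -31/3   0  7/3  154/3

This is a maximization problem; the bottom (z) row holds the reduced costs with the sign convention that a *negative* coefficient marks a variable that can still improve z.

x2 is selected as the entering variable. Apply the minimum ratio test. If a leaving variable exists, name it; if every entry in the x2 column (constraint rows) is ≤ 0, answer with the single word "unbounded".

s1

Ratios: row 1 (s1): 17/2 = 17/2; row 2 (x1): entry 0 ≤ 0, skip.
Minimum ratio is in the s1 row, so s1 leaves.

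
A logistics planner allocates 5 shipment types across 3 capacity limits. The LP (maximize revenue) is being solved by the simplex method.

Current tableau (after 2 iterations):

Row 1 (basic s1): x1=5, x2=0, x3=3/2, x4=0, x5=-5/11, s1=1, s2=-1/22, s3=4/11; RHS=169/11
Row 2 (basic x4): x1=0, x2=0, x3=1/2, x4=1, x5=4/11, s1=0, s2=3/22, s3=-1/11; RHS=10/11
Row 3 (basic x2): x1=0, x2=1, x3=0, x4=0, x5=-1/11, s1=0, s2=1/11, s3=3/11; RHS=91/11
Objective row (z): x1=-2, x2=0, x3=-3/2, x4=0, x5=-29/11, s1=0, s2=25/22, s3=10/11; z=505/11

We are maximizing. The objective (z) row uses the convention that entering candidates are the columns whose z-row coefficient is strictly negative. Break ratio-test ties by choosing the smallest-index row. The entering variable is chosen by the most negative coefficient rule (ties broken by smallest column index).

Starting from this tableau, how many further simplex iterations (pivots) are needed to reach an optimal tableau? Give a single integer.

pivot: x5 in, x4 out → z = 105/2
pivot: x1 in, s1 out → z = 591/10
No improving column remains; optimal.

2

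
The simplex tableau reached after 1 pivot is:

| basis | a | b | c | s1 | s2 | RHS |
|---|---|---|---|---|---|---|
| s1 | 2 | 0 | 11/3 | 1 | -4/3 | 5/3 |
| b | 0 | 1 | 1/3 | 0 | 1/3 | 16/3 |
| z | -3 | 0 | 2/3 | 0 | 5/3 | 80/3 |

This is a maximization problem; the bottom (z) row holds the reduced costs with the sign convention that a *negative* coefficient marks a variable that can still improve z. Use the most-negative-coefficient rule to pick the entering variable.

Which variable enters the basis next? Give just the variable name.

Objective-row coefficients: a: -3, b: 0, c: 2/3, s1: 0, s2: 5/3.
The most negative is -3 in column a, so a enters.

a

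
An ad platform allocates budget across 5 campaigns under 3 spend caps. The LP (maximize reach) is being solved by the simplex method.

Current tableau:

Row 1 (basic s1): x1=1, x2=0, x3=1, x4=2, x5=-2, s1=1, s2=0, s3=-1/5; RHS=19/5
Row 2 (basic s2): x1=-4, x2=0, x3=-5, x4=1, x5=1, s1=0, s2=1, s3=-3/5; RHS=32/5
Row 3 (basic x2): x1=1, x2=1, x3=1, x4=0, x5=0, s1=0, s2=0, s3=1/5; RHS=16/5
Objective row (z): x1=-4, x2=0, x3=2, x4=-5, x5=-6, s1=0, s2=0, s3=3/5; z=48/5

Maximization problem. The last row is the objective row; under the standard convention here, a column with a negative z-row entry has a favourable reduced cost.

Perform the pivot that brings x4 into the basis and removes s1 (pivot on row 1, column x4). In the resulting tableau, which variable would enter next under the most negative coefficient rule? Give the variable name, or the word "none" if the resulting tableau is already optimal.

Pivot element 2. New z-row = old z-row − (-5)·(row 1/2).
Updated z-row coefficients: x1: -3/2, x2: 0, x3: 9/2, x4: 0, x5: -11, s1: 5/2, s2: 0, s3: 1/10.
The most negative is -11 in column x5, so x5 would enter next.

x5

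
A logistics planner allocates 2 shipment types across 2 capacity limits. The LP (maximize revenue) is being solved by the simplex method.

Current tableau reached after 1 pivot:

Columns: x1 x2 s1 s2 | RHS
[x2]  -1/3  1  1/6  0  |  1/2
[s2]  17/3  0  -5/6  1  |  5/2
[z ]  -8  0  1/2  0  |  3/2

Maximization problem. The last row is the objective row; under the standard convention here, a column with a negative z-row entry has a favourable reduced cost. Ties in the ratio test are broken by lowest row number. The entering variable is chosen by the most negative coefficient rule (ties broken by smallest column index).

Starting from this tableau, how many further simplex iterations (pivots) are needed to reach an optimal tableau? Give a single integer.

2

pivot: x1 in, s2 out → z = 171/34
pivot: s1 in, x2 out → z = 35/4
No improving column remains; optimal.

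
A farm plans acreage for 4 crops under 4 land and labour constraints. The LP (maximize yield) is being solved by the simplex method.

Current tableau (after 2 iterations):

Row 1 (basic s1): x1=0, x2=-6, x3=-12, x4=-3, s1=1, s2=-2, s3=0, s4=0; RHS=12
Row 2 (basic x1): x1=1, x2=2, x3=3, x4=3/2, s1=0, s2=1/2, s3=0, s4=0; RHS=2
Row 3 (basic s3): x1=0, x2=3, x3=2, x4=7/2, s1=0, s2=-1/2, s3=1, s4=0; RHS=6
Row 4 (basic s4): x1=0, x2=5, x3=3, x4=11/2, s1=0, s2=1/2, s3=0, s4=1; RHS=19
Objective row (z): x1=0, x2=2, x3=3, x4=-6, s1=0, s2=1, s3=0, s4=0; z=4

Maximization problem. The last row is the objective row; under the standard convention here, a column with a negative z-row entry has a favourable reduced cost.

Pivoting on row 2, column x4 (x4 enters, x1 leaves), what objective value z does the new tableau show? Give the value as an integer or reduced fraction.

12

Minimum ratio for x4: 2/(3/2) = 4/3.
z changes by −(z-row coeff of x4)·ratio = −(-6)·(4/3) = 8.
New z = 4 + 8 = 12.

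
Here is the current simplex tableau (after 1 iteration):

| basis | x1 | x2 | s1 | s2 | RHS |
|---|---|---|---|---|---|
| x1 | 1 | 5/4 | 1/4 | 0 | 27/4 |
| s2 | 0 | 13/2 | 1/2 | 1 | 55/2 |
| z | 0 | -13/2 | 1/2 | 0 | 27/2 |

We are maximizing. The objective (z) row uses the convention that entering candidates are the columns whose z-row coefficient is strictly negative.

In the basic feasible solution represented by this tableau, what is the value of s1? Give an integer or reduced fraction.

0

s1 is nonbasic (not in the basis column), so its value in the current BFS is 0.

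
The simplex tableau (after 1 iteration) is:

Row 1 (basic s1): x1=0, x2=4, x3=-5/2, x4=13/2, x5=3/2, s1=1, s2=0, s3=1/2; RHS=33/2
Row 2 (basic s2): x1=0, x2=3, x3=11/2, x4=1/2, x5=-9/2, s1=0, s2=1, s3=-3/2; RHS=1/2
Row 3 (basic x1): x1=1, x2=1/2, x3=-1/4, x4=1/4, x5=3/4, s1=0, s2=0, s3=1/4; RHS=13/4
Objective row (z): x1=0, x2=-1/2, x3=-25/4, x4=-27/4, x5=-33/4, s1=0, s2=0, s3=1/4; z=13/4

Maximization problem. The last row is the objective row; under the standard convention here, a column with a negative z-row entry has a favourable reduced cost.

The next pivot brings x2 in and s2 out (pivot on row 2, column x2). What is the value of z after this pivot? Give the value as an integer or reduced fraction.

10/3

Minimum ratio for x2: (1/2)/3 = 1/6.
z changes by −(z-row coeff of x2)·ratio = −(-1/2)·(1/6) = 1/12.
New z = 13/4 + (1/12) = 10/3.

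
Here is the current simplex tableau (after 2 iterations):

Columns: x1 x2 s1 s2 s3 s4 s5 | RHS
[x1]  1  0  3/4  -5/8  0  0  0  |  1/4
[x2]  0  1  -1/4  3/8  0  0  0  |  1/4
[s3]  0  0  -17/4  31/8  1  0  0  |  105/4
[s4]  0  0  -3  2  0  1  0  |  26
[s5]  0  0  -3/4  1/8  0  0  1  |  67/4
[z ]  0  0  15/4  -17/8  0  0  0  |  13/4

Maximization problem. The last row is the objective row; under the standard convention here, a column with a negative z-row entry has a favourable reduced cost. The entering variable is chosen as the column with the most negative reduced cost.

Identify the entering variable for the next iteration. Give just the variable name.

s2

Objective-row coefficients: x1: 0, x2: 0, s1: 15/4, s2: -17/8, s3: 0, s4: 0, s5: 0.
The most negative is -17/8 in column s2, so s2 enters.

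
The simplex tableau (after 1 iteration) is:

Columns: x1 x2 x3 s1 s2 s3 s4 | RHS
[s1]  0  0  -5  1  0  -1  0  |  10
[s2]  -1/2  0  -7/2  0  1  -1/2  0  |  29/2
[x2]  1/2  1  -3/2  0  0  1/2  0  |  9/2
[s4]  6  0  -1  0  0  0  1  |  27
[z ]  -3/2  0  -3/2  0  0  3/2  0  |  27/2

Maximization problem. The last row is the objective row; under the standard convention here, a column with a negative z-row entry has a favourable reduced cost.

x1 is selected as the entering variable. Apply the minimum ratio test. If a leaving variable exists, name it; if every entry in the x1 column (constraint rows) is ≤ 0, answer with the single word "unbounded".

Ratios: row 1 (s1): entry 0 ≤ 0, skip; row 2 (s2): entry -1/2 ≤ 0, skip; row 3 (x2): (9/2)/(1/2) = 9; row 4 (s4): 27/6 = 9/2.
Minimum ratio is in the s4 row, so s4 leaves.

s4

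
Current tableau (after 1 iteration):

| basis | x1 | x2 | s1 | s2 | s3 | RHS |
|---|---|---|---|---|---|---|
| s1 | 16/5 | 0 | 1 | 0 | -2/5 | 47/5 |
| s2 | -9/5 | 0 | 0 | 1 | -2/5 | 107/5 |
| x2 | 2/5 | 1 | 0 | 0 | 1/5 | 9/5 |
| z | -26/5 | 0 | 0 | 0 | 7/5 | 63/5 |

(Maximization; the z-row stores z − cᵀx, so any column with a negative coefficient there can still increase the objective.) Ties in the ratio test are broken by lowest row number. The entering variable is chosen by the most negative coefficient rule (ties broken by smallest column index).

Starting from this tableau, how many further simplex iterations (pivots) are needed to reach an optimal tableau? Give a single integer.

pivot: x1 in, s1 out → z = 223/8
No improving column remains; optimal.

1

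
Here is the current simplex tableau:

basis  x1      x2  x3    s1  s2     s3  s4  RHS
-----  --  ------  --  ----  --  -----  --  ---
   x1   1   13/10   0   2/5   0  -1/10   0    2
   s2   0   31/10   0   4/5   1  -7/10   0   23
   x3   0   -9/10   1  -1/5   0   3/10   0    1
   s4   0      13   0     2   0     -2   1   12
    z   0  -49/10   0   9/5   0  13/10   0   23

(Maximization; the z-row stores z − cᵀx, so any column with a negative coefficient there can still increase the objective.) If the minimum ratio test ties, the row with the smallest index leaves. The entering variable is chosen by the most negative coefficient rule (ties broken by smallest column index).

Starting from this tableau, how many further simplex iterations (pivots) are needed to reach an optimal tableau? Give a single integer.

1

pivot: x2 in, s4 out → z = 1789/65
No improving column remains; optimal.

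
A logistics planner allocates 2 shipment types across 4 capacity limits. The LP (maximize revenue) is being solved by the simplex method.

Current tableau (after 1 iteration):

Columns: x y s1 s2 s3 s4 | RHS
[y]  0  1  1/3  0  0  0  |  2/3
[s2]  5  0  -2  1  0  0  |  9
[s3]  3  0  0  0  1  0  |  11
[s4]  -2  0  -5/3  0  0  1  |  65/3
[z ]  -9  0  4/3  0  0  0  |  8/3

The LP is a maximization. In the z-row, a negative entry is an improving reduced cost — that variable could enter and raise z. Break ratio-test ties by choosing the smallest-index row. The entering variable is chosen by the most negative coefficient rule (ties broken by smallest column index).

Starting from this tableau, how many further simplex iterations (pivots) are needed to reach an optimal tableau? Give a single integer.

pivot: x in, s2 out → z = 283/15
pivot: s1 in, y out → z = 117/5
No improving column remains; optimal.

2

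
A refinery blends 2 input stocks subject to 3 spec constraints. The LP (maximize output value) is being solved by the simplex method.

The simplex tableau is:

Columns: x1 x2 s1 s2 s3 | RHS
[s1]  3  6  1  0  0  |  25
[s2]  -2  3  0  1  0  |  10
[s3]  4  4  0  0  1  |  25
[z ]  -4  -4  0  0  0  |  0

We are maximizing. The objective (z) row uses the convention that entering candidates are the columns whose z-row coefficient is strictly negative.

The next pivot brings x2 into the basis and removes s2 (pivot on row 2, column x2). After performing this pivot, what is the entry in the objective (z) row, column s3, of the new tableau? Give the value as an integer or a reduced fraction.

0

Pivot element is row 2, column x2: 3.
Normalize row 2: new (row 2, s3) = 0/3 = 0.
z-row ← z-row − (-4)·(new row 2): 0 − (-4)·0 = 0.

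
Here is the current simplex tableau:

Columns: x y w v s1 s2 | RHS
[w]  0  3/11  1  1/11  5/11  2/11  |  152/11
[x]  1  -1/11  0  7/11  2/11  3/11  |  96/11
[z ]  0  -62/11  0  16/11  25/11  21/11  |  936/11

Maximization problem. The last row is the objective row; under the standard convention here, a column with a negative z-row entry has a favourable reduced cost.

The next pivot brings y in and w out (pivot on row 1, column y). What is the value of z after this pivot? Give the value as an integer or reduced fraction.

1112/3

Minimum ratio for y: (152/11)/(3/11) = 152/3.
z changes by −(z-row coeff of y)·ratio = −(-62/11)·(152/3) = 9424/33.
New z = 936/11 + (9424/33) = 1112/3.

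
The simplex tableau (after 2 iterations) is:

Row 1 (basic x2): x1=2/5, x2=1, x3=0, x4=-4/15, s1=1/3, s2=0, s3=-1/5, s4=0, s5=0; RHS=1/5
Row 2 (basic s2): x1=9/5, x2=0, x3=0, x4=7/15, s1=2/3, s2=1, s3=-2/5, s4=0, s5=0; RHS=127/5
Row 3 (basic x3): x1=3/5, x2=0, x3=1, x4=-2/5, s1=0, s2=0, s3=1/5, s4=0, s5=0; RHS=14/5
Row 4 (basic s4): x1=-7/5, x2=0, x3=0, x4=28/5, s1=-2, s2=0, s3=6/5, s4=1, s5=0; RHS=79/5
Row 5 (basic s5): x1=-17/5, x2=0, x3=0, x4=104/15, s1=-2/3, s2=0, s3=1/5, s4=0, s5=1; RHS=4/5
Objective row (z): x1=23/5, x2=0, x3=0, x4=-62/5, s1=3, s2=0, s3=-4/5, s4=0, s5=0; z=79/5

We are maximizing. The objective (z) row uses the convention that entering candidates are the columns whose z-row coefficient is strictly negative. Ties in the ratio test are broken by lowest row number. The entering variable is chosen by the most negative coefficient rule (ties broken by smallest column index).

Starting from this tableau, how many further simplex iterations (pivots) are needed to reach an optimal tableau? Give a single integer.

pivot: x4 in, s5 out → z = 224/13
pivot: x1 in, x2 out → z = 37/2
pivot: s3 in, x3 out → z = 26
No improving column remains; optimal.

3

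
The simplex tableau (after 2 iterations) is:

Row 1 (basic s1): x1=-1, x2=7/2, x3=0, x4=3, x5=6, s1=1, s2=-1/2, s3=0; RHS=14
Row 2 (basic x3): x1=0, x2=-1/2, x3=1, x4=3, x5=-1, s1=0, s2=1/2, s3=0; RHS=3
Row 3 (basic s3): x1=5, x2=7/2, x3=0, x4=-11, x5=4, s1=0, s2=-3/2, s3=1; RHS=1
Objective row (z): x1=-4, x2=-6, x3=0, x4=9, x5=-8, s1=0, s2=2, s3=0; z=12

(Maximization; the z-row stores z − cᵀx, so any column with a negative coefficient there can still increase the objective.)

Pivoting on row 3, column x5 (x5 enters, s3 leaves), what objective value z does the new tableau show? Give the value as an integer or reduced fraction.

Minimum ratio for x5: 1/4 = 1/4.
z changes by −(z-row coeff of x5)·ratio = −(-8)·(1/4) = 2.
New z = 12 + 2 = 14.

14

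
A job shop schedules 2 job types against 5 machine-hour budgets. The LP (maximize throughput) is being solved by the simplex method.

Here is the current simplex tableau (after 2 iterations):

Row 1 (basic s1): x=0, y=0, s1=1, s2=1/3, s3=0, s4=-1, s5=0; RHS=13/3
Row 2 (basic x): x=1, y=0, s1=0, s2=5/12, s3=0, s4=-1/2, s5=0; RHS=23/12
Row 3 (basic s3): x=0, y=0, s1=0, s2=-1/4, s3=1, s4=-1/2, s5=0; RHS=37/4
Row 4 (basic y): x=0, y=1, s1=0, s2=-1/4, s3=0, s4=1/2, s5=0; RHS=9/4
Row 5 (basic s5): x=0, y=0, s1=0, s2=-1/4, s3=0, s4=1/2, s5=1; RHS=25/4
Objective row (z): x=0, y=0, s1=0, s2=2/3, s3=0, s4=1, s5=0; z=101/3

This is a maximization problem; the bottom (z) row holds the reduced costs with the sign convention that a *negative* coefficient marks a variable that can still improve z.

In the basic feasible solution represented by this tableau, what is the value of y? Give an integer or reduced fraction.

9/4

y is basic (row 4); its value is the RHS of that row: 9/4.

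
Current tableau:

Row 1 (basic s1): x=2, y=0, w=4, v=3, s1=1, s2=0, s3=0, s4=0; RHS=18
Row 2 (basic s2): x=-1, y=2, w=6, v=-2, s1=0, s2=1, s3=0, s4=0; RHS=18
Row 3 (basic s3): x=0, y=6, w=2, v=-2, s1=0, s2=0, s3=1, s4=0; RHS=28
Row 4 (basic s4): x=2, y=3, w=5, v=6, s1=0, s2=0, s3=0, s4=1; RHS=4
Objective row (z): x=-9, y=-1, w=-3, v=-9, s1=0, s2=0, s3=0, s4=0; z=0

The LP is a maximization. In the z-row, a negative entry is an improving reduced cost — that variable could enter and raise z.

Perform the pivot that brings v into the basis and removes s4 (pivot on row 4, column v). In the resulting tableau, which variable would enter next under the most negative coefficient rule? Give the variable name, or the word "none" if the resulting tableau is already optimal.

Pivot element 6. New z-row = old z-row − (-9)·(row 4/6).
Updated z-row coefficients: x: -6, y: 7/2, w: 9/2, v: 0, s1: 0, s2: 0, s3: 0, s4: 3/2.
The most negative is -6 in column x, so x would enter next.

x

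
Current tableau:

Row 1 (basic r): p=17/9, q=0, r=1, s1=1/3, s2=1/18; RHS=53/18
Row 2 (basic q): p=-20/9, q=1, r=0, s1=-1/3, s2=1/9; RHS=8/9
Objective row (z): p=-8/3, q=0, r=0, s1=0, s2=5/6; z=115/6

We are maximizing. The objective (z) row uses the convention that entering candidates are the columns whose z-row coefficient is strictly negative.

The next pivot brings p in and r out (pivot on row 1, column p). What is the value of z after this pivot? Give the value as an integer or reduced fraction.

793/34

Minimum ratio for p: (53/18)/(17/9) = 53/34.
z changes by −(z-row coeff of p)·ratio = −(-8/3)·(53/34) = 212/51.
New z = 115/6 + (212/51) = 793/34.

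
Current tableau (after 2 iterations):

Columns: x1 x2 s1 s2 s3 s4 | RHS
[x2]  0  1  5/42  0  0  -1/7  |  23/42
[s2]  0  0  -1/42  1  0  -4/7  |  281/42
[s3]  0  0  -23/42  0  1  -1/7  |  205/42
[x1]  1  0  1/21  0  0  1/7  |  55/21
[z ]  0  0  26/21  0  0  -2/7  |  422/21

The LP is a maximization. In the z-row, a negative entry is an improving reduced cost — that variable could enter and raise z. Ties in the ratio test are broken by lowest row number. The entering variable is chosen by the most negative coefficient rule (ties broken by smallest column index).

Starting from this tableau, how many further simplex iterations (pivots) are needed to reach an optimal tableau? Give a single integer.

pivot: s4 in, x1 out → z = 76/3
No improving column remains; optimal.

1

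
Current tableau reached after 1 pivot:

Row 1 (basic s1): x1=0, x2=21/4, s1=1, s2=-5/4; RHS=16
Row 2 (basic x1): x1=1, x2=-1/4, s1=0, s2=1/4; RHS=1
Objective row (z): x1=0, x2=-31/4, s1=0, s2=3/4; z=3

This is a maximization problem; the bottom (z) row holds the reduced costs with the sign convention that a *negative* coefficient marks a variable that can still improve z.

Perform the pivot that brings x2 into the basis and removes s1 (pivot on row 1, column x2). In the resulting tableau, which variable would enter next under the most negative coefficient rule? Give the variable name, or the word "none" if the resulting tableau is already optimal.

Pivot element 21/4. New z-row = old z-row − (-31/4)·(row 1/(21/4)).
Updated z-row coefficients: x1: 0, x2: 0, s1: 31/21, s2: -23/21.
The most negative is -23/21 in column s2, so s2 would enter next.

s2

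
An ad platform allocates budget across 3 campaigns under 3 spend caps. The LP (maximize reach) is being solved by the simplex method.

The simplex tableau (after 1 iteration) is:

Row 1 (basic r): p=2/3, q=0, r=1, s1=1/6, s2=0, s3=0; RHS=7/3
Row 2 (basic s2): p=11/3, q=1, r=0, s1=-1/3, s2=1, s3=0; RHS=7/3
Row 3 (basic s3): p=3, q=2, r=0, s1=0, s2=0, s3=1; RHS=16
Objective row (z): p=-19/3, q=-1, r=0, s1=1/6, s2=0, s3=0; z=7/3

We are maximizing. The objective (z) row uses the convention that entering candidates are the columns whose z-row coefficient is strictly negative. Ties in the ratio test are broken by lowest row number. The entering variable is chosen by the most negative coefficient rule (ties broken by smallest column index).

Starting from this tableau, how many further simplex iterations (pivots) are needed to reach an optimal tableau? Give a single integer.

2

pivot: p in, s2 out → z = 70/11
pivot: s1 in, r out → z = 49/5
No improving column remains; optimal.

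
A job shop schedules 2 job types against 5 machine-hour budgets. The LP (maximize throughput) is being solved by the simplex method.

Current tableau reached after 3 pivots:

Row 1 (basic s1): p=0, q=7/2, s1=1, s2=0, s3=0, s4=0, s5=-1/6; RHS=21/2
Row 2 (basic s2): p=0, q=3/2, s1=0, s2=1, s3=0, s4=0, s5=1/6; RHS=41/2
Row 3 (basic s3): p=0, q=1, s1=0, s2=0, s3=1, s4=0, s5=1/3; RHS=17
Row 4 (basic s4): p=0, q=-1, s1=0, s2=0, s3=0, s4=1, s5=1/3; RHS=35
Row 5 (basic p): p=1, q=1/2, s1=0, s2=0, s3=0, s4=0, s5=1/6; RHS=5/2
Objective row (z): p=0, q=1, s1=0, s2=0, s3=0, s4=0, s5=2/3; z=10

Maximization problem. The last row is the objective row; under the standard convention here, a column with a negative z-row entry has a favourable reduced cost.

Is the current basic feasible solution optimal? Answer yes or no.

yes

No objective-row coefficient is strictly negative, so no entering variable exists; the tableau is optimal.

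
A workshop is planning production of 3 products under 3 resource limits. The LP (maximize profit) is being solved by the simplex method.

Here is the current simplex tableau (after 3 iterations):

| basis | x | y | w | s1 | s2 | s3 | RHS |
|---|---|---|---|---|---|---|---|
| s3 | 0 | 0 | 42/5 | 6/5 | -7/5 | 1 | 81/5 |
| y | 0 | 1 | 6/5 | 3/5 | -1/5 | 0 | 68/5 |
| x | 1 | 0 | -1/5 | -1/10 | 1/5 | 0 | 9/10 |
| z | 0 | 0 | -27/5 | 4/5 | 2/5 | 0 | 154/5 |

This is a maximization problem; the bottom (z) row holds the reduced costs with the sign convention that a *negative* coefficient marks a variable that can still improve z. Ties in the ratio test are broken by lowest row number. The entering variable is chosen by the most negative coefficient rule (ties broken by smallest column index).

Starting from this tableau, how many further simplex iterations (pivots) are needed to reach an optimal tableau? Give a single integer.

2

pivot: w in, s3 out → z = 577/14
pivot: s2 in, x out → z = 631/14
No improving column remains; optimal.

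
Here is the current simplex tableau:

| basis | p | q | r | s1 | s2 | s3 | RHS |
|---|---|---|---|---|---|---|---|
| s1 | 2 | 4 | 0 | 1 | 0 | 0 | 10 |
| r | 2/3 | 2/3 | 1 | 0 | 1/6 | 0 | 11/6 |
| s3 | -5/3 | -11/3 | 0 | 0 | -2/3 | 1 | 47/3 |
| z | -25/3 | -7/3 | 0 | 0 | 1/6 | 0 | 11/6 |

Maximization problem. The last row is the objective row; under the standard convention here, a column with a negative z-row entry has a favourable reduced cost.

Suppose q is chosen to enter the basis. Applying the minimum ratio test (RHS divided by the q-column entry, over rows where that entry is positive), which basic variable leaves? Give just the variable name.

s1

Ratios: row 1 (s1): 10/4 = 5/2; row 2 (r): (11/6)/(2/3) = 11/4; row 3 (s3): entry -11/3 ≤ 0, skip.
Minimum ratio 5/2 is in the s1 row, so s1 leaves.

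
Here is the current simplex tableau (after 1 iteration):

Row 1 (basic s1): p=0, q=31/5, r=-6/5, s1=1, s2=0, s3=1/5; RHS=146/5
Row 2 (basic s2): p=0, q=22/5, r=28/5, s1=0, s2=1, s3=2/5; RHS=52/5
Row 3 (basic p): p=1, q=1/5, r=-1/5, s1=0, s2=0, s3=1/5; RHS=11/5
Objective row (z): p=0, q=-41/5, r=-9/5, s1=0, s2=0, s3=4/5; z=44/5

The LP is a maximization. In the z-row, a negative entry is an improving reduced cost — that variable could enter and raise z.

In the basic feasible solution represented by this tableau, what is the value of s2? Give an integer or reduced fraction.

s2 is basic (row 2); its value is the RHS of that row: 52/5.

52/5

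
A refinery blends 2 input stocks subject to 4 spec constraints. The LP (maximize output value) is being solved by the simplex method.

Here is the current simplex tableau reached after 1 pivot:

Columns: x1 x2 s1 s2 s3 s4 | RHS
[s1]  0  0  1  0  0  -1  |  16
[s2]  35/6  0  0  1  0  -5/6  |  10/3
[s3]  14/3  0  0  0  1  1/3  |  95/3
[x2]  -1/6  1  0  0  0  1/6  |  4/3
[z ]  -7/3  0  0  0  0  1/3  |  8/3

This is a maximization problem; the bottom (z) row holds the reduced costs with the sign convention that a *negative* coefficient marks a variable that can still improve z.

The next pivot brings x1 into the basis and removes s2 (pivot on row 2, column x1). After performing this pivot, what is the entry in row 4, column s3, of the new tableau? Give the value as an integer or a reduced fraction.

Pivot element is row 2, column x1: 35/6.
Normalize row 2: new (row 2, s3) = 0/(35/6) = 0.
row 4 ← row 4 − (-1/6)·(new row 2): 0 − (-1/6)·0 = 0.

0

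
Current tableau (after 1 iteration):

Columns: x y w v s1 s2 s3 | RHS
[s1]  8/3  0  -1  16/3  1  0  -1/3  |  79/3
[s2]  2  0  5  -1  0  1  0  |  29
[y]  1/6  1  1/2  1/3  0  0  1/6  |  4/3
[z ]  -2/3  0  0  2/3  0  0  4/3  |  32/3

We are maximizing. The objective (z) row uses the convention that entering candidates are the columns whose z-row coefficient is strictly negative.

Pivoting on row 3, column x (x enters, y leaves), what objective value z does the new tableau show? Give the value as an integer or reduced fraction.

Minimum ratio for x: (4/3)/(1/6) = 8.
z changes by −(z-row coeff of x)·ratio = −(-2/3)·8 = 16/3.
New z = 32/3 + (16/3) = 16.

16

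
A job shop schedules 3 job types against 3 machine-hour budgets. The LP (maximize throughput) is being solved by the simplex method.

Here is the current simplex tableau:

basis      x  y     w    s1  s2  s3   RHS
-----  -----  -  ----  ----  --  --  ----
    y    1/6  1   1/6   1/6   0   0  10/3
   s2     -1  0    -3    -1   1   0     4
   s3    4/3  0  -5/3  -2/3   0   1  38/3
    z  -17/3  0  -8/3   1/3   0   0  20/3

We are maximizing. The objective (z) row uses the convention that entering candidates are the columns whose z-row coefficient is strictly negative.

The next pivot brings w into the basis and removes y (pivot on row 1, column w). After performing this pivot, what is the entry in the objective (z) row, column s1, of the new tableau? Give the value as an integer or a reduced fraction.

Pivot element is row 1, column w: 1/6.
Normalize row 1: new (row 1, s1) = (1/6)/(1/6) = 1.
z-row ← z-row − (-8/3)·(new row 1): 1/3 − (-8/3)·1 = 3.

3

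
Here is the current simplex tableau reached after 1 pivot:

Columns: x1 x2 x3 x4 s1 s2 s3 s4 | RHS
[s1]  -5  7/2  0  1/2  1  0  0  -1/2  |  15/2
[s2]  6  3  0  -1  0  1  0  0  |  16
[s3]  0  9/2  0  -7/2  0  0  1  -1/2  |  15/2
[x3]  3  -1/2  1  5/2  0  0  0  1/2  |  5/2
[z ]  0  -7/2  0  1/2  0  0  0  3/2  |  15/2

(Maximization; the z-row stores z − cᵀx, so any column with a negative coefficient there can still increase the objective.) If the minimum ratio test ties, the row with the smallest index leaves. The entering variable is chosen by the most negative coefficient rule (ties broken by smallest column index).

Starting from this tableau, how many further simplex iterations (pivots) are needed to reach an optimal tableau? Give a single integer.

pivot: x2 in, s3 out → z = 40/3
pivot: x4 in, s1 out → z = 420/29
pivot: x1 in, x3 out → z = 110/7
No improving column remains; optimal.

3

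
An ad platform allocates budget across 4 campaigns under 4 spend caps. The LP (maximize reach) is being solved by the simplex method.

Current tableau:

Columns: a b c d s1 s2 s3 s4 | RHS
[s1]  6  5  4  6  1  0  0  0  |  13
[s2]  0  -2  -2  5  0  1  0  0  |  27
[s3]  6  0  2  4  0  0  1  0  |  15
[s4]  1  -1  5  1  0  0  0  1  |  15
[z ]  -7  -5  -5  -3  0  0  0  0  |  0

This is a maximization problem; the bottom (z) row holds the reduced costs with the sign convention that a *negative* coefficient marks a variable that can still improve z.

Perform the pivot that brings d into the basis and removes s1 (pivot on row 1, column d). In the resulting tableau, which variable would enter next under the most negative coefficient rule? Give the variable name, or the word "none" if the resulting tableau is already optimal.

a

Pivot element 6. New z-row = old z-row − (-3)·(row 1/6).
Updated z-row coefficients: a: -4, b: -5/2, c: -3, d: 0, s1: 1/2, s2: 0, s3: 0, s4: 0.
The most negative is -4 in column a, so a would enter next.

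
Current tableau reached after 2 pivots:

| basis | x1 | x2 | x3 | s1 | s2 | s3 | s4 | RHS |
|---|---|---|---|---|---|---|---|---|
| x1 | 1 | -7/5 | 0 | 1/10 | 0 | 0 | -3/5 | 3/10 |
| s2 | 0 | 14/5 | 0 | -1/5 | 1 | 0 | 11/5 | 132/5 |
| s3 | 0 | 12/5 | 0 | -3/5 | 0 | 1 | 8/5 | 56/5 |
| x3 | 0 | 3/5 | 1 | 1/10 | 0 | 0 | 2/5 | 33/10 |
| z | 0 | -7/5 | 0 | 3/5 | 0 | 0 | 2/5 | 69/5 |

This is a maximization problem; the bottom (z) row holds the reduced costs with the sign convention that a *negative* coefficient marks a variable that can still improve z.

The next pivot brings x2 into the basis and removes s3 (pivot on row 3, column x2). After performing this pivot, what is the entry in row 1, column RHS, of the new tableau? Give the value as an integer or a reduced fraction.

Pivot element is row 3, column x2: 12/5.
Normalize row 3: new (row 3, RHS) = (56/5)/(12/5) = 14/3.
row 1 ← row 1 − (-7/5)·(new row 3): 3/10 − (-7/5)·(14/3) = 41/6.

41/6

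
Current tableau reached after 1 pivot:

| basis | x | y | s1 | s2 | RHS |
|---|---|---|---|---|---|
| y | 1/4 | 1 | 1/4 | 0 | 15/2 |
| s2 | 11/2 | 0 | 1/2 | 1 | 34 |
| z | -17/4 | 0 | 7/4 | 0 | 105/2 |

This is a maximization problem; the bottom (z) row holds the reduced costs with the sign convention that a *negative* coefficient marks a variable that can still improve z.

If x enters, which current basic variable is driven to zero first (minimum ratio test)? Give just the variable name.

s2

Ratios: row 1 (y): (15/2)/(1/4) = 30; row 2 (s2): 34/(11/2) = 68/11.
Minimum ratio 68/11 is in the s2 row, so s2 leaves.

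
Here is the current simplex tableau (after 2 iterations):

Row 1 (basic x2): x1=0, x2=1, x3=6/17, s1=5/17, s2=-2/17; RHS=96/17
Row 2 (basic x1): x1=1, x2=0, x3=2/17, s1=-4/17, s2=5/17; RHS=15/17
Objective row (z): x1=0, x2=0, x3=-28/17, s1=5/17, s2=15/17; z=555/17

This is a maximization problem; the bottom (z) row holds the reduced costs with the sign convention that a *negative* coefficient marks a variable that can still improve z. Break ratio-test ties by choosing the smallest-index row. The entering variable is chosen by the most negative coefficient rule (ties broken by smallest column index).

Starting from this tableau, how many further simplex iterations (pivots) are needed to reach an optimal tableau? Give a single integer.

2

pivot: x3 in, x1 out → z = 45
pivot: s1 in, x2 out → z = 54
No improving column remains; optimal.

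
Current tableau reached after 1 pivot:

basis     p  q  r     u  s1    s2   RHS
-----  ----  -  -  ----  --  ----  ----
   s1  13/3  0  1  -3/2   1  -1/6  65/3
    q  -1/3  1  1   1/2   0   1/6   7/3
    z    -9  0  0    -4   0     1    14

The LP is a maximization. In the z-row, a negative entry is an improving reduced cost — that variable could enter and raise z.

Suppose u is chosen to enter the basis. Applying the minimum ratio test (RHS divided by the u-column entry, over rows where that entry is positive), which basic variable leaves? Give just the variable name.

Ratios: row 1 (s1): entry -3/2 ≤ 0, skip; row 2 (q): (7/3)/(1/2) = 14/3.
Minimum ratio 14/3 is in the q row, so q leaves.

q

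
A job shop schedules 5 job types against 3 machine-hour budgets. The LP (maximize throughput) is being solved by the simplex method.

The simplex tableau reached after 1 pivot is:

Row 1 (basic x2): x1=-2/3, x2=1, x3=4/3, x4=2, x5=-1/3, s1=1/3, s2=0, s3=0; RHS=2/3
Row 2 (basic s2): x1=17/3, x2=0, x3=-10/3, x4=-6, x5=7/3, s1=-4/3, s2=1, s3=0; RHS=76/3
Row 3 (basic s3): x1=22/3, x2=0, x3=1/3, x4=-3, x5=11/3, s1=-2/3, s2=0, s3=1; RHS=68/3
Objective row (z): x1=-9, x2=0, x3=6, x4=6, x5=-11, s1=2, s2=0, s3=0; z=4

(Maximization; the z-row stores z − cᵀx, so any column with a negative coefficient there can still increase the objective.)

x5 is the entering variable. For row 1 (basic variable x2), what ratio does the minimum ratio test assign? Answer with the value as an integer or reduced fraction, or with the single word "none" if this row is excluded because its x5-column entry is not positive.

The x5 entry in row 1 is -1/3 ≤ 0, so this row gives no ratio.

none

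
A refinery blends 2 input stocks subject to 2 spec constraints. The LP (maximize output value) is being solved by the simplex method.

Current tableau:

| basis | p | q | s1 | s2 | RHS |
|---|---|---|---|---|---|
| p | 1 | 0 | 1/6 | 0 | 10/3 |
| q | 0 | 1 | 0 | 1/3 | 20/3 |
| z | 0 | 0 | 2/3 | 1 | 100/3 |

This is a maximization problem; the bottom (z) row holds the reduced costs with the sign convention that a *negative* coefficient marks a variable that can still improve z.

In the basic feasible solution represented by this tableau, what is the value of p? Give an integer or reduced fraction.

p is basic (row 1); its value is the RHS of that row: 10/3.

10/3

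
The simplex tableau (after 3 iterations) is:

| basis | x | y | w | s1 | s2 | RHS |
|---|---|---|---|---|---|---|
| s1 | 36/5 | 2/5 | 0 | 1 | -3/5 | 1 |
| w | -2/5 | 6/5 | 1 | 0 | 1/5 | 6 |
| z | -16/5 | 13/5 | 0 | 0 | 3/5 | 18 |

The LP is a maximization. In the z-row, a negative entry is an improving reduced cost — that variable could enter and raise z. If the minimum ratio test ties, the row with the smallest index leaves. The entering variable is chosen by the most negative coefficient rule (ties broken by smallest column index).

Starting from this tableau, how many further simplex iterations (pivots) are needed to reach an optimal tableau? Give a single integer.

1

pivot: x in, s1 out → z = 166/9
No improving column remains; optimal.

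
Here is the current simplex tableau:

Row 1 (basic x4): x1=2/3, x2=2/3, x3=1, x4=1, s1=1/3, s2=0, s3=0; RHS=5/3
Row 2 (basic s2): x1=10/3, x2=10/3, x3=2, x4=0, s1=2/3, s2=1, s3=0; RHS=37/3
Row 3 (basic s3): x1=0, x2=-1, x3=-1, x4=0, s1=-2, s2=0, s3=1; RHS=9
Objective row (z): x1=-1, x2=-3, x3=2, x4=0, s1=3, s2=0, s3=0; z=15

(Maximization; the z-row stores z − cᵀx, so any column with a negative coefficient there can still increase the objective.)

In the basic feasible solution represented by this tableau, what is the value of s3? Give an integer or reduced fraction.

9

s3 is basic (row 3); its value is the RHS of that row: 9.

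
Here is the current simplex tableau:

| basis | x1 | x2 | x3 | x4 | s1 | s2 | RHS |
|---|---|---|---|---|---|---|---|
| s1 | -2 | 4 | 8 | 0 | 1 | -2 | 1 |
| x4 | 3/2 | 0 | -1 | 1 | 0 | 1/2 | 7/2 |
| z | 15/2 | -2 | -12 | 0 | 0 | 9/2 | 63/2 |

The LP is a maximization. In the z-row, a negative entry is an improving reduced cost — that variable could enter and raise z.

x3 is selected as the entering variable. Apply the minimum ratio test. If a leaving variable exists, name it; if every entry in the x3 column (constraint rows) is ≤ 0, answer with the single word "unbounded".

Ratios: row 1 (s1): 1/8 = 1/8; row 2 (x4): entry -1 ≤ 0, skip.
Minimum ratio is in the s1 row, so s1 leaves.

s1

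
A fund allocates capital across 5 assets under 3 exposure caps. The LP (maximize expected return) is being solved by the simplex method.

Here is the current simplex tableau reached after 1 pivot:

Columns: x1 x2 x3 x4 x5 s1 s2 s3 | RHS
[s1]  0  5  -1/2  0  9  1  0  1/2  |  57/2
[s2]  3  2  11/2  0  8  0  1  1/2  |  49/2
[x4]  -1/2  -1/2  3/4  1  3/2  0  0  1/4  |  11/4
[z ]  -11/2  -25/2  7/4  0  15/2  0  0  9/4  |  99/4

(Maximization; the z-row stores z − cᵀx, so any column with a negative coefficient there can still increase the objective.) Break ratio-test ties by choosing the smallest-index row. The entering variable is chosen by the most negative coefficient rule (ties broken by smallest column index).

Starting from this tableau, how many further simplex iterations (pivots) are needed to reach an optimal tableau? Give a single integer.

2

pivot: x2 in, s1 out → z = 96
pivot: x1 in, s2 out → z = 7201/60
No improving column remains; optimal.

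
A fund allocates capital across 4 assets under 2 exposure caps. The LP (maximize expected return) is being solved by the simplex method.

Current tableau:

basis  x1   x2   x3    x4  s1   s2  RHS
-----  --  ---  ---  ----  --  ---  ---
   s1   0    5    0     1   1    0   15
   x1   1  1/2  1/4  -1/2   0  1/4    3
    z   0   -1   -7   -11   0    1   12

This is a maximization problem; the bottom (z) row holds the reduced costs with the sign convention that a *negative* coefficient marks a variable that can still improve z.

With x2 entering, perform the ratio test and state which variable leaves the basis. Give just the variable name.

Ratios: row 1 (s1): 15/5 = 3; row 2 (x1): 3/(1/2) = 6.
Minimum ratio 3 is in the s1 row, so s1 leaves.

s1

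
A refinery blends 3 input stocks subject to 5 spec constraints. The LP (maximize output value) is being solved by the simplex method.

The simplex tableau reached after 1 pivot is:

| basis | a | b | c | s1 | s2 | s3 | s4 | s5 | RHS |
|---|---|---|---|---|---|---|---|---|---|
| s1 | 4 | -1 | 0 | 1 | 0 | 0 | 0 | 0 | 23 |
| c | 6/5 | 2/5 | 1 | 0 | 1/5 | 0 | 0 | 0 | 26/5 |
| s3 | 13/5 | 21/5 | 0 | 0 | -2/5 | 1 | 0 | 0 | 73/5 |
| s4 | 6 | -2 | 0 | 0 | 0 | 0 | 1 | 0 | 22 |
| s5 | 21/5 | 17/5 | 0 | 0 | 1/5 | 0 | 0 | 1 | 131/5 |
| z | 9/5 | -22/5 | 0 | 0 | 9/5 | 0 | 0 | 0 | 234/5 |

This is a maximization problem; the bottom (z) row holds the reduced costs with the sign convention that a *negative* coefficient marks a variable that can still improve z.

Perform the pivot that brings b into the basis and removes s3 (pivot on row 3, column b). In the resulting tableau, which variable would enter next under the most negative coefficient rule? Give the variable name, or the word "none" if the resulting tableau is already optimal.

none

Pivot element 21/5. New z-row = old z-row − (-22/5)·(row 3/(21/5)).
Updated z-row coefficients: a: 95/21, b: 0, c: 0, s1: 0, s2: 29/21, s3: 22/21, s4: 0, s5: 0.
No coefficient is strictly negative; the tableau after this pivot is optimal.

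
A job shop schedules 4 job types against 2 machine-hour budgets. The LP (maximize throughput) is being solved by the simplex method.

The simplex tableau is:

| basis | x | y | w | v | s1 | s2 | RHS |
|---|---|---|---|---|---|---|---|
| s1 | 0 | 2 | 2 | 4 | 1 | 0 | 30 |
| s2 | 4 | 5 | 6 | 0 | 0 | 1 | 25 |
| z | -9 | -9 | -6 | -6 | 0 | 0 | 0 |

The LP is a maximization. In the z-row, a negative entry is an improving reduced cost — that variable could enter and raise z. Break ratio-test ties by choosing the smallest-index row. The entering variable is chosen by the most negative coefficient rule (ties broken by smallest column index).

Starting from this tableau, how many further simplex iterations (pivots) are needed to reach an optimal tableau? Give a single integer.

2

pivot: x in, s2 out → z = 225/4
pivot: v in, s1 out → z = 405/4
No improving column remains; optimal.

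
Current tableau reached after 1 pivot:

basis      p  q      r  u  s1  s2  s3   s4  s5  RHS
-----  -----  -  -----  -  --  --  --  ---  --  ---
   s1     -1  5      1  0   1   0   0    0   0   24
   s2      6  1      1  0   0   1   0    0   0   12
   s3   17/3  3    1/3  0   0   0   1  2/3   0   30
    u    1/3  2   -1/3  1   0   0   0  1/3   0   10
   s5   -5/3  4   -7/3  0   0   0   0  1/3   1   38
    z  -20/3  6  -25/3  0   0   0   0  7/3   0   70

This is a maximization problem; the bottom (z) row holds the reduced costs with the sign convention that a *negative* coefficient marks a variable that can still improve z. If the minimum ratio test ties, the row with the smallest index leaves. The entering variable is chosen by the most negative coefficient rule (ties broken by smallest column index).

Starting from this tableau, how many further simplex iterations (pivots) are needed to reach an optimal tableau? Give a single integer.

pivot: r in, s2 out → z = 170
No improving column remains; optimal.

1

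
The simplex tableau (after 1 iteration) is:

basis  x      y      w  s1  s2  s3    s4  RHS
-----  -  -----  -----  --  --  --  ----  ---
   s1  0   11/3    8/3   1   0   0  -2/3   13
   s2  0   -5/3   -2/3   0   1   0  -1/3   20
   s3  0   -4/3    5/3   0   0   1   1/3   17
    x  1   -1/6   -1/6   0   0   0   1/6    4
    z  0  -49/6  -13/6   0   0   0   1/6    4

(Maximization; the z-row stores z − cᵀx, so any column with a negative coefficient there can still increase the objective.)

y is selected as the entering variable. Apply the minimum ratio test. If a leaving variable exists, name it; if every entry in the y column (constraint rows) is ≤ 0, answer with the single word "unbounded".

s1

Ratios: row 1 (s1): 13/(11/3) = 39/11; row 2 (s2): entry -5/3 ≤ 0, skip; row 3 (s3): entry -4/3 ≤ 0, skip; row 4 (x): entry -1/6 ≤ 0, skip.
Minimum ratio is in the s1 row, so s1 leaves.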